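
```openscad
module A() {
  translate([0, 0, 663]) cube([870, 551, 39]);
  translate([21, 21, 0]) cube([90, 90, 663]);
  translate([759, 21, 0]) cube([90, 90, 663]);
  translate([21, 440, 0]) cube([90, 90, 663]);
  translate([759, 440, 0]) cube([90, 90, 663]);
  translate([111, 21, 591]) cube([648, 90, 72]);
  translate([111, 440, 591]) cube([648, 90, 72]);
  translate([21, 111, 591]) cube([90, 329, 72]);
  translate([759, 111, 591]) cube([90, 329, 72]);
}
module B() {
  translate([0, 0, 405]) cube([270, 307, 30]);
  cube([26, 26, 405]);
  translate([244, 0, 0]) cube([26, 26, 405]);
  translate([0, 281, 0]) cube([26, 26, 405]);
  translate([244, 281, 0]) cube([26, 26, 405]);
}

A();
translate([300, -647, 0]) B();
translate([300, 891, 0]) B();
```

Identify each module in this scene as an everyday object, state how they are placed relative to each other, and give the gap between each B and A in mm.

A is a table. B is a stool. Two stools sit around the table at the −y, +y sides. The gap between each stool and the table is 340 mm.

Each stool's nearest face is 340 mm from the table's bounding box.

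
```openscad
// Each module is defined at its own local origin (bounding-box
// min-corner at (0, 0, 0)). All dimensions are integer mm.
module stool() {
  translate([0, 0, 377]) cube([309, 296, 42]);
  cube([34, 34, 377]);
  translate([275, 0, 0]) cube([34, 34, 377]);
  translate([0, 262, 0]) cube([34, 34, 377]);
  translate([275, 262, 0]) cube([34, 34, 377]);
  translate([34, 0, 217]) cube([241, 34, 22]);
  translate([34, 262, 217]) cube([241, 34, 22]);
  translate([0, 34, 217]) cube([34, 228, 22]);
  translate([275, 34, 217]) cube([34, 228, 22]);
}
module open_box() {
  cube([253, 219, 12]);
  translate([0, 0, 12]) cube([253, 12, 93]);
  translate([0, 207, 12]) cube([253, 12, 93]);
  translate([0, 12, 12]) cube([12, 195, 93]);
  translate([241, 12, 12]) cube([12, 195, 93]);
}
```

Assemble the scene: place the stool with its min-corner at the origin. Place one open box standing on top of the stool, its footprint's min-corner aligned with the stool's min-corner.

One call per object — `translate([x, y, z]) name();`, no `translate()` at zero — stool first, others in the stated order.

stool();
translate([0, 0, 419]) open_box();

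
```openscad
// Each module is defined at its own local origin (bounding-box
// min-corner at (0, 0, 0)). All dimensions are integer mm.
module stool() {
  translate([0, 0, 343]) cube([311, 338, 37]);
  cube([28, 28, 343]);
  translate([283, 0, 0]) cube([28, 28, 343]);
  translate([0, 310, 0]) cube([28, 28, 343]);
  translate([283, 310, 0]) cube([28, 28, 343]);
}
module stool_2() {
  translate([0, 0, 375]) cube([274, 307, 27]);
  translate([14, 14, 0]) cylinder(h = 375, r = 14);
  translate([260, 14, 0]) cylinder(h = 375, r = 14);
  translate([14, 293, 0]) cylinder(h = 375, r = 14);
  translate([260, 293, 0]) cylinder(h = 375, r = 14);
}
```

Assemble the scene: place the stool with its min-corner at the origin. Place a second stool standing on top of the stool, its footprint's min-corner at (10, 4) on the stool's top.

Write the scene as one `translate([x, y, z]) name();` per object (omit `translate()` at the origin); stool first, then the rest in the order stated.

stool();
translate([10, 4, 380]) stool_2();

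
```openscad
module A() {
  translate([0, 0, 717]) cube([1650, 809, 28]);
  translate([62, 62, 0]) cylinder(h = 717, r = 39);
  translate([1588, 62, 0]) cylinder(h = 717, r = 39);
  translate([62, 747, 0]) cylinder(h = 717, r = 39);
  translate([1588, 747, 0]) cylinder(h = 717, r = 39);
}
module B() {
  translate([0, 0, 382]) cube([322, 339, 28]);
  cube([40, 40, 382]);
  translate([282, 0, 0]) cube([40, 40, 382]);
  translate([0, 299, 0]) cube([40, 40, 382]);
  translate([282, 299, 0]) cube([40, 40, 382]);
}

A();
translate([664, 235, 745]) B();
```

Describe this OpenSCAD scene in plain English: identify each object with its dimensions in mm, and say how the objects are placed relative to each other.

A is a table: top 1650 mm (x) × 809 mm (y), 28 mm thick, upper face at z = 745 mm, on four round legs of 78 mm diameter, each leg's bounding box inset 23 mm from the nearest pair of top edges, running from z = 0 to the bottom of the top.

B is a four-legged stool. The seat is a 322×339×28 mm slab whose top surface is at z = 410 mm; four square legs, each 40×40 mm in cross-section, run from the floor (z = 0) to the underside of the seat, each flush with a corner of the seat.

The stool is on top of the table, centred.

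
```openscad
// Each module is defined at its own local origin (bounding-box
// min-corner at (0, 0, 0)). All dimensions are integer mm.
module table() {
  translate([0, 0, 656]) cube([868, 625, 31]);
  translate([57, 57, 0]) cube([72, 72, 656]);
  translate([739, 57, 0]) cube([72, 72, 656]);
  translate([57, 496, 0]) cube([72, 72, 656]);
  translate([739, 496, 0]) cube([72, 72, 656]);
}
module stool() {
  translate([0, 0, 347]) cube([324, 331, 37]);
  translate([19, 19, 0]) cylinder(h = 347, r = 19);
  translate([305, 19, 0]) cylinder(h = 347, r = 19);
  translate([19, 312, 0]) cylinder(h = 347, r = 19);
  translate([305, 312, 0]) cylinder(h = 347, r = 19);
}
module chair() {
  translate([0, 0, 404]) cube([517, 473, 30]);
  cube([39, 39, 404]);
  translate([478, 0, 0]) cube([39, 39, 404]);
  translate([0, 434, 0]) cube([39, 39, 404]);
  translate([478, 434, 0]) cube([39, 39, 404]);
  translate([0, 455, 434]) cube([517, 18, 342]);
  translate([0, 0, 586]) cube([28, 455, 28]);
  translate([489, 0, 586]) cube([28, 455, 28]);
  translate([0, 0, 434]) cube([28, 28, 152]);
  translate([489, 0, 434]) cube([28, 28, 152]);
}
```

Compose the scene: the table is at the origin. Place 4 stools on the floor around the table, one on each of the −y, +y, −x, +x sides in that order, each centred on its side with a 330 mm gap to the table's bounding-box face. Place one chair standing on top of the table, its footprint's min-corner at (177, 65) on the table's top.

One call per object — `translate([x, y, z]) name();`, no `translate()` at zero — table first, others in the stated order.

table();
translate([272, -661, 0]) stool();
translate([272, 955, 0]) stool();
translate([-654, 147, 0]) stool();
translate([1198, 147, 0]) stool();
translate([177, 65, 687]) chair();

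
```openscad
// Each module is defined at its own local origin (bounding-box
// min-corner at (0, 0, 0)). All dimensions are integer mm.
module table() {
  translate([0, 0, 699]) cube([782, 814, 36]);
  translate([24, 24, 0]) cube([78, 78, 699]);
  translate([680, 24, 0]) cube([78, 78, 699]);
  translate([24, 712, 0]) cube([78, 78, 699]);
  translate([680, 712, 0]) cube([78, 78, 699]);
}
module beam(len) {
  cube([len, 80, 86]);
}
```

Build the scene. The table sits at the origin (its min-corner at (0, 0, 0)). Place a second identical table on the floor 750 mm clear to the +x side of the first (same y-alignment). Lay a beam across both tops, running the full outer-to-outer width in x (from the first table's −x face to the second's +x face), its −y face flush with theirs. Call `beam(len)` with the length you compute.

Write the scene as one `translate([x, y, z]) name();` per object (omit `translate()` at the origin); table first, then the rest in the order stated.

table();
translate([1532, 0, 0]) table();
translate([0, 0, 735]) beam(2314);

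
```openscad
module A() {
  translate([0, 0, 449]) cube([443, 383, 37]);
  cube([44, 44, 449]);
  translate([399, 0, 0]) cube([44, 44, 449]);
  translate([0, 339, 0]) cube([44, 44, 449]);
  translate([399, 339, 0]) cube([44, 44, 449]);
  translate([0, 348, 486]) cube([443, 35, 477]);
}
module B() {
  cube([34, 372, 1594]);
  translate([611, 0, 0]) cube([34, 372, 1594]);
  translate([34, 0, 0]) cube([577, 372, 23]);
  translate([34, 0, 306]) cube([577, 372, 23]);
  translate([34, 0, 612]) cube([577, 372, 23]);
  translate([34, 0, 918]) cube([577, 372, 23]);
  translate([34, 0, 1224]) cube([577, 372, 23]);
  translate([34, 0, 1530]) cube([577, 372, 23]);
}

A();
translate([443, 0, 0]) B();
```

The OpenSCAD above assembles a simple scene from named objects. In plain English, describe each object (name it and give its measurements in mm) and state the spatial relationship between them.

A is a chair: 443×383 mm seat, 37 mm thick, top at z = 486 mm, on four 44 mm square corner legs flush with the seat edges. A 35 mm thick backrest slab spans the full seat width, extending 477 mm above the seat top, its back face flush with the seat's +y edge.

B is a bookshelf 645 mm wide overall, 372 mm deep and 1594 mm tall. The two sides are 34 mm thick vertical panels. 6 horizontal shelves of 23 mm thickness span between the inner faces of the sides; the lowest shelf sits on the floor and shelves are stacked with a clear vertical gap of 283 mm between each pair.

The bookshelf is against the chair's +x side, with their −y faces flush.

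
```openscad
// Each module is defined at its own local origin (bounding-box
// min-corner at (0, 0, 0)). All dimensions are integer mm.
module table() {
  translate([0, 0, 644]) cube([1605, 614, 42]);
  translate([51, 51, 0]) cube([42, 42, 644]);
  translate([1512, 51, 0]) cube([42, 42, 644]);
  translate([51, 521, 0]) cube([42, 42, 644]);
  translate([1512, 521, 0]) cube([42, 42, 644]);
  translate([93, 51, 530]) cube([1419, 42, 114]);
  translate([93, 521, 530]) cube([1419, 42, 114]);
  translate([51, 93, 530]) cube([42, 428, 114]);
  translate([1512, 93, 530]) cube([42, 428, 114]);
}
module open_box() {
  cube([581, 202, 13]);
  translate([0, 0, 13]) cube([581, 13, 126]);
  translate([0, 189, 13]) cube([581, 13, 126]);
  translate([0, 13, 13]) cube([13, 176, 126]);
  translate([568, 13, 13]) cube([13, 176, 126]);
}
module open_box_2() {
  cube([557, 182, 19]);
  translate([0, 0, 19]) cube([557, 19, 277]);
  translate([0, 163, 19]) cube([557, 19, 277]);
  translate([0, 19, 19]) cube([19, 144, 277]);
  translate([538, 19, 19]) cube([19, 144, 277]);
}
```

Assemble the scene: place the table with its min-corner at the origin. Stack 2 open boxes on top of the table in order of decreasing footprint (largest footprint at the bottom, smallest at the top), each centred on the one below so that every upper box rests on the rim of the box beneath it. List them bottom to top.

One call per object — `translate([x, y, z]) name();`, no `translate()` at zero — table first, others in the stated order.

table();
translate([512, 206, 686]) open_box();
translate([524, 216, 825]) open_box_2();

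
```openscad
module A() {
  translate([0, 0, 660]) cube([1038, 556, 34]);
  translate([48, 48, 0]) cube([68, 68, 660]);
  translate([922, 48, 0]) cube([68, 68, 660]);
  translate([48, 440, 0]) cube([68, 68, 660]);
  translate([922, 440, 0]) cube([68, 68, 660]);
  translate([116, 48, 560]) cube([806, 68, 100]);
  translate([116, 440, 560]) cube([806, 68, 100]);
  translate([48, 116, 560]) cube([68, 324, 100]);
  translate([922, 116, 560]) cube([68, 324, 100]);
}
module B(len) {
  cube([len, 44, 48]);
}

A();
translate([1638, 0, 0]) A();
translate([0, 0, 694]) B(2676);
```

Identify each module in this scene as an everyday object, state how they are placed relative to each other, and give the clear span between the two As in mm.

A is a table. B is a beam. A beam spans the tops of two tables. The clear span between the two tables is 600 mm.

Second table starts at x = 1638; first ends at x = 1038; clear span = 1638 − 1038 = 600 mm.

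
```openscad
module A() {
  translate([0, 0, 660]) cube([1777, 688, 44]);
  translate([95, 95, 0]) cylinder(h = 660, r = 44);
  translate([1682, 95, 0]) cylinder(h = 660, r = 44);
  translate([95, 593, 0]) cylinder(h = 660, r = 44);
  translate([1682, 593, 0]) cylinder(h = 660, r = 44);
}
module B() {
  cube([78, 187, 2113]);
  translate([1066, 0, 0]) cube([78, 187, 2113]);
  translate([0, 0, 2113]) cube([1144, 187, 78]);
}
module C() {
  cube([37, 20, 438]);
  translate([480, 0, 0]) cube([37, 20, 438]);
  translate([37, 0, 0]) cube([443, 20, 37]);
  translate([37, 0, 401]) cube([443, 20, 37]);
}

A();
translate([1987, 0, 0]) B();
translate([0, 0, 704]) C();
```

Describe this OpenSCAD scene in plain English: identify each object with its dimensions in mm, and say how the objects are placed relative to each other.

A is a table with a 1777×688 mm rectangular top, 44 mm thick, top surface at z = 704 mm, supported by four round legs of 88 mm diameter, each leg's bounding box inset 51 mm from the nearest pair of top edges, running from the floor.

B is a rectangular door frame: two vertical jambs of 78×187 mm section, 2113 mm tall, with a clear opening 988 mm wide between their inner faces. A header 78 mm tall and 187 mm deep lies on top of the jambs and spans the full outside width.

C is a rectangular picture frame lying in the x–z plane (depth along y). The opening is 443 mm wide (x) by 364 mm tall (z), surrounded by a border 37 mm wide on all four sides. The frame is 20 mm deep and is made of two full-height vertical stiles with two horizontal rails fitted between them.

The door frame is on the floor beside the table on its +x side. The picture frame is on top of the table.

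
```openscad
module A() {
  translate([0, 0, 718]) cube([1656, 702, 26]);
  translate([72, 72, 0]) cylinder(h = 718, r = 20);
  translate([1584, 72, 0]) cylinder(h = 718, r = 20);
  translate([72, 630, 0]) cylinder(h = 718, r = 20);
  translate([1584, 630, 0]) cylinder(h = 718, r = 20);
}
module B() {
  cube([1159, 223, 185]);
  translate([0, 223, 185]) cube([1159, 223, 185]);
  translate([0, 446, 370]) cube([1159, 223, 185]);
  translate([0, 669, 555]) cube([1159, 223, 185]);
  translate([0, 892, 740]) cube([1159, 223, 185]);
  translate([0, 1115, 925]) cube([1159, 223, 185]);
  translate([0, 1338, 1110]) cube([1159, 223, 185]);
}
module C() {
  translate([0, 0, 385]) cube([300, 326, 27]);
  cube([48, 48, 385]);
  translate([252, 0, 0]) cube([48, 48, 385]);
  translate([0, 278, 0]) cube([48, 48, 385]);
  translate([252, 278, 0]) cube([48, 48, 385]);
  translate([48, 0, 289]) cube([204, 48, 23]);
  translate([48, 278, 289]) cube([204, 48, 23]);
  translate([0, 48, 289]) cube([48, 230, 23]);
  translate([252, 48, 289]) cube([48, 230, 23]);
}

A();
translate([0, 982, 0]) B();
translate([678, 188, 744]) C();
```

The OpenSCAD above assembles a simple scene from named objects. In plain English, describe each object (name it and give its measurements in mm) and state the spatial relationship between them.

A is a table: top 1656 mm (x) × 702 mm (y), 26 mm thick, upper face at z = 744 mm, on four round legs of 40 mm diameter, each leg's bounding box inset 52 mm from the nearest pair of top edges, running from z = 0 to the bottom of the top.

B is a straight staircase of 7 solid steps. Each step is 1159 mm wide (x), 223 mm deep (y, the going) and 185 mm tall (the rise). The first step rests on the floor; each subsequent step sits one going further in +y and one rise higher in +z, directly behind and above the previous step with no overlap.

C is a simple wooden stool: a rectangular seat 300 mm (x) by 326 mm (y), 27 mm thick, top face at z = 412 mm, on four square legs, each 48×48 mm in cross-section. The legs rest on z = 0, each flush with a corner of the seat. Four stretchers, 48 mm wide and 23 mm tall, connect adjacent legs with their undersides at z = 289 mm, each running between the inner faces of the legs it joins and aligned with the legs' outer faces on the other axis.

The staircase is on the floor beside the table on its +y side. The stool is on top of the table, centred.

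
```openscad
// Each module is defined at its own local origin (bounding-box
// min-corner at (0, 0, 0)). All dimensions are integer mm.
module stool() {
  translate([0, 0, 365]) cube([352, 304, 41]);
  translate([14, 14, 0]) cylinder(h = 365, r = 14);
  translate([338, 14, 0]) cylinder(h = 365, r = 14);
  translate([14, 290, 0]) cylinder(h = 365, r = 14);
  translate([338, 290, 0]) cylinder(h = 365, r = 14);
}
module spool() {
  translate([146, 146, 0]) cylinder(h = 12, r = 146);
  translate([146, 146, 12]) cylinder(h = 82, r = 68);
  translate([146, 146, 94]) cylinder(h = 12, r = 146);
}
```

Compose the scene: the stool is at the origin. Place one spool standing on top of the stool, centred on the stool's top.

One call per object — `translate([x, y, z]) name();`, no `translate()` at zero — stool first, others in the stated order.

stool();
translate([30, 6, 406]) spool();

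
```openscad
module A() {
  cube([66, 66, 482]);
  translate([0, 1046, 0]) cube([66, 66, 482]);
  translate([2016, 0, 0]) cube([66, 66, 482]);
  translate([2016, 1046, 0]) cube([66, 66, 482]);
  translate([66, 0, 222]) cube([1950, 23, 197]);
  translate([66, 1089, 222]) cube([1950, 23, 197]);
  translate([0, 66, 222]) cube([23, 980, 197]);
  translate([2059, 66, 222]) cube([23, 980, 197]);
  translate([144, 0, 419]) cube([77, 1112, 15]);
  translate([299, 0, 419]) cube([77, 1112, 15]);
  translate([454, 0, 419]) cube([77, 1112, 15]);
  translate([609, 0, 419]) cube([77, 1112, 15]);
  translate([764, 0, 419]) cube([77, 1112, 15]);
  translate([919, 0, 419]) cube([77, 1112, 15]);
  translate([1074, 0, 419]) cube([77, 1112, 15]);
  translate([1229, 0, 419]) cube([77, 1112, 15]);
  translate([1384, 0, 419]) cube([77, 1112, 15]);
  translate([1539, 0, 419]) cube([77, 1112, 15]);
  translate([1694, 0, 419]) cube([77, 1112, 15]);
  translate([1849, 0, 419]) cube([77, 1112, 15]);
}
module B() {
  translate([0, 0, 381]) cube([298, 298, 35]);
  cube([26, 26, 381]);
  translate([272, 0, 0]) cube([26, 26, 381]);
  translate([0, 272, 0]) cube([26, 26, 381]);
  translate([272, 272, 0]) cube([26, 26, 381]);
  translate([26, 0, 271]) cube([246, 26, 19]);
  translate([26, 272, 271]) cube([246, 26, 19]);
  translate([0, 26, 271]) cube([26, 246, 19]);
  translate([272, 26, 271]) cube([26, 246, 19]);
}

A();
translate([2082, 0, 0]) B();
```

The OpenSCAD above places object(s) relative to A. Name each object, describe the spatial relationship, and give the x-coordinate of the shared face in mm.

The bed frame's +x face and the stool's −x face are both at x = 2082 mm.

A is a bed frame. B is a stool. The stool is against the bed frame's +x side, with their −y faces flush. The x-coordinate of the shared face is 2082 mm.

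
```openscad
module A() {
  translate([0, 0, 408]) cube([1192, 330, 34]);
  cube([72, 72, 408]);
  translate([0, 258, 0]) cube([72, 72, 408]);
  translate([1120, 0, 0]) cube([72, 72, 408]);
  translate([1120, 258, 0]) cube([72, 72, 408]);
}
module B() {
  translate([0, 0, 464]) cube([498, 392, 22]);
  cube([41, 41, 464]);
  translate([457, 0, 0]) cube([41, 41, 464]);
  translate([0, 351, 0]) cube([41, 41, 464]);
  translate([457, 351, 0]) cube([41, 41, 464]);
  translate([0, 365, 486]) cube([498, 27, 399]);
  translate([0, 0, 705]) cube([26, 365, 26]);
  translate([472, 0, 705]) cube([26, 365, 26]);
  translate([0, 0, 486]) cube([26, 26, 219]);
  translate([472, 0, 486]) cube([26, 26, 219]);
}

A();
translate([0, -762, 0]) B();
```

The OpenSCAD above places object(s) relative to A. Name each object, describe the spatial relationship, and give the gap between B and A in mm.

The chair's nearest face is 370 mm from the bench's −y face.

A is a bench. B is a chair. The chair is on the floor beside the bench on its −y side. The gap between the chair and the bench is 370 mm.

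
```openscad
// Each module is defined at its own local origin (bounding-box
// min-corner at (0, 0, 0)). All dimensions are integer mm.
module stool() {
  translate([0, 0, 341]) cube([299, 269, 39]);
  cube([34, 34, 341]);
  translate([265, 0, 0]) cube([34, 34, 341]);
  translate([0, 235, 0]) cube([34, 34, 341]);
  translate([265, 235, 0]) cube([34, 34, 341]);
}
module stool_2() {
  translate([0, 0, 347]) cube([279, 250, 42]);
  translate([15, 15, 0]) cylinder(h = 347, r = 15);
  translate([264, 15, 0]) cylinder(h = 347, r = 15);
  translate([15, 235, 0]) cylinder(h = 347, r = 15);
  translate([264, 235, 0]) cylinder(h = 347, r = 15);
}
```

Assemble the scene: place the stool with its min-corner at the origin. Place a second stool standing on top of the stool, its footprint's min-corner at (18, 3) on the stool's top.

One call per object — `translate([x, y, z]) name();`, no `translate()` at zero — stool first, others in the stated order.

stool();
translate([18, 3, 380]) stool_2();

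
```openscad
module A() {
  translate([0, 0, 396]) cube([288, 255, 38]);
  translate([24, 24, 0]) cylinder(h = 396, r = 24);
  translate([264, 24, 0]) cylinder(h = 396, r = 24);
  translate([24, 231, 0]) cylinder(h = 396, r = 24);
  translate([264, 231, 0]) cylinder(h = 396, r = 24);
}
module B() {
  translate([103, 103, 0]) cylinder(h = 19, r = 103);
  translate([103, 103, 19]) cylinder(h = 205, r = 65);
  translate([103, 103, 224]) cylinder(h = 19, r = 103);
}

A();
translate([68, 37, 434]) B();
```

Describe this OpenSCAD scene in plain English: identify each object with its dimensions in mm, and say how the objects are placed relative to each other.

A is a four-legged stool. The seat is 288×255 mm, 38 mm thick, top at z = 434 mm. It stands on four round legs, each 48 mm in diameter, from z = 0 to the seat underside, each leg's axis is inset half a diameter from the nearest pair of seat edges (so the leg's bounding box is flush with the corner).

B is a spool: two coaxial disc flanges of radius 103 mm and thickness 19 mm, joined by a core cylinder of radius 65 mm and height 205 mm. The lower flange rests on z = 0 and the three cylinders share a vertical axis.

The spool is on top of the stool.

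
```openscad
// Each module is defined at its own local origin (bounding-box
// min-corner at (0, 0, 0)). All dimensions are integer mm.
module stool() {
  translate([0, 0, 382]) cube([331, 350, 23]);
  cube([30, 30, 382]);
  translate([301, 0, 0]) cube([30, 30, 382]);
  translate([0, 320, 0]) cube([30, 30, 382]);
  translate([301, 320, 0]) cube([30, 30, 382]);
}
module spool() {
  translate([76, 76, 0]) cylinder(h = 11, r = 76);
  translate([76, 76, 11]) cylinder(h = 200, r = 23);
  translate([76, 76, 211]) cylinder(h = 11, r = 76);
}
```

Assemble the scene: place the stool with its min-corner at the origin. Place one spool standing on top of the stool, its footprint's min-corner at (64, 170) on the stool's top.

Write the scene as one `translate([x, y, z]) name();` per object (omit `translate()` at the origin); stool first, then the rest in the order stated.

stool();
translate([64, 170, 405]) spool();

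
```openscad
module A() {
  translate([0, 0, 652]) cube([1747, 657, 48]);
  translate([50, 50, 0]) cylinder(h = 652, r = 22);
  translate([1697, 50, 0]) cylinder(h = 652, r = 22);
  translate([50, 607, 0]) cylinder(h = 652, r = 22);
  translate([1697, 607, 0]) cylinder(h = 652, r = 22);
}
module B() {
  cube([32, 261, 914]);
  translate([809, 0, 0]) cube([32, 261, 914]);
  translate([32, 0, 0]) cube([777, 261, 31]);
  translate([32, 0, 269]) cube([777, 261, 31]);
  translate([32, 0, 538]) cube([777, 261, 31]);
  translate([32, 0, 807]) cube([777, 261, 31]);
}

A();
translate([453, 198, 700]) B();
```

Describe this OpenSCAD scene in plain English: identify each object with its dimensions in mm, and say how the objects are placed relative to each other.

A is a table: top 1747 mm (x) × 657 mm (y), 48 mm thick, upper face at z = 700 mm, on four round legs of 44 mm diameter, each leg's bounding box inset 28 mm from the nearest pair of top edges, running from z = 0 to the bottom of the top.

B is a bookshelf 841 mm wide overall, 261 mm deep and 914 mm tall. The two sides are 32 mm thick vertical panels. 4 horizontal shelves of 31 mm thickness span between the inner faces of the sides; the lowest shelf sits on the floor and shelves are stacked with a clear vertical gap of 238 mm between each pair.

The bookshelf is on top of the table, centred.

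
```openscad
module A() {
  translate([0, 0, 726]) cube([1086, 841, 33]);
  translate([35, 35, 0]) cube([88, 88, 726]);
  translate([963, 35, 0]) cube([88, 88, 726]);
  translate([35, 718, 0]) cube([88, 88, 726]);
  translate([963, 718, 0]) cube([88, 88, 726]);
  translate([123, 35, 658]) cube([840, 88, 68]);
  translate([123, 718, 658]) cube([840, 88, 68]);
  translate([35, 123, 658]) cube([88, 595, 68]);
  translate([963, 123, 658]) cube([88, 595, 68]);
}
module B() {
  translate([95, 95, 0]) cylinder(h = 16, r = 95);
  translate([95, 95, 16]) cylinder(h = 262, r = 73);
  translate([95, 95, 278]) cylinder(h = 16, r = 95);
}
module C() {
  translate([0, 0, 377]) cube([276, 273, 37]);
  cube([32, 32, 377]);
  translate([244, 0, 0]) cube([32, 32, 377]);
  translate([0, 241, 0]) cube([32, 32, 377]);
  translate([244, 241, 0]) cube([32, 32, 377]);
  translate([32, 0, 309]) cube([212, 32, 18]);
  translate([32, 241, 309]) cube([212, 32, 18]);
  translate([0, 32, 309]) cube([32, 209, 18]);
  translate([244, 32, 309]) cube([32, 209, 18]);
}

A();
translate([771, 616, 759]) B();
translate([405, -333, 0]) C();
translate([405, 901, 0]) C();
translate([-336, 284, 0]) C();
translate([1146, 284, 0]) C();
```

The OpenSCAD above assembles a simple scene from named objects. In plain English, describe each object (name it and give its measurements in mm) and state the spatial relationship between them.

A is a table with a 1086×841 mm rectangular top, 33 mm thick, top surface at z = 759 mm, supported by four 88×88 mm square legs, each inset 35 mm from the nearest pair of top edges, running from the floor. Four apron rails, 88 mm thick and 68 mm tall, run between adjacent legs with their top edges flush with the underside of the top and their outer faces flush with the legs' outer faces.

B is a spool: two coaxial disc flanges of radius 95 mm and thickness 16 mm, joined by a core cylinder of radius 73 mm and height 262 mm. The lower flange rests on z = 0 and the three cylinders share a vertical axis.

C is a four-legged stool. The seat is a 276×273×37 mm slab whose top surface is at z = 414 mm; four square legs, each 32×32 mm in cross-section, run from the floor (z = 0) to the underside of the seat, each flush with a corner of the seat. Four stretchers, 32 mm wide and 18 mm tall, connect adjacent legs with their undersides at z = 309 mm, each running between the inner faces of the legs it joins and aligned with the legs' outer faces on the other axis.

The spool is on top of the table. Four stools sit around the table at the −y, +y, −x, +x sides.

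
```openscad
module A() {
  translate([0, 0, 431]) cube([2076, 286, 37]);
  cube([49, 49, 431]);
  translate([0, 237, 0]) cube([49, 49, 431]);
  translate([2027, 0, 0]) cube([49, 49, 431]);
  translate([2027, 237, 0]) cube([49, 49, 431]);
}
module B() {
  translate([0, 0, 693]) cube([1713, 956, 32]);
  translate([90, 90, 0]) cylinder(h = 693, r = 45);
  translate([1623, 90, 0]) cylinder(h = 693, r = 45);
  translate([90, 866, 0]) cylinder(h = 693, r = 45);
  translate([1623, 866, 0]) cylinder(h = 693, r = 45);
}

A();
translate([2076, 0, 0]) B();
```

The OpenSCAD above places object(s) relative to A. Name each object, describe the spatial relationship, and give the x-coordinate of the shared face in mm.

The bench's +x face and the table's −x face are both at x = 2076 mm.

A is a bench. B is a table. The table is against the bench's +x side, with their −y faces flush. The x-coordinate of the shared face is 2076 mm.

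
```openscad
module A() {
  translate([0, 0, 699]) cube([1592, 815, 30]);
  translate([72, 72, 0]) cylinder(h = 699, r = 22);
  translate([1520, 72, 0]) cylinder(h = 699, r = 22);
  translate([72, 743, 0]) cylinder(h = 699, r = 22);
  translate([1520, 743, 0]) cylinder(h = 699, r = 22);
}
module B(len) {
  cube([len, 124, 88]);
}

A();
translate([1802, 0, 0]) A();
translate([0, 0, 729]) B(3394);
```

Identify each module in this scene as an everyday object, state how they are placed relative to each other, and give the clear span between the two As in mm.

Second table starts at x = 1802; first ends at x = 1592; clear span = 1802 − 1592 = 210 mm.

A is a table. B is a beam. A beam spans the tops of two tables. The clear span between the two tables is 210 mm.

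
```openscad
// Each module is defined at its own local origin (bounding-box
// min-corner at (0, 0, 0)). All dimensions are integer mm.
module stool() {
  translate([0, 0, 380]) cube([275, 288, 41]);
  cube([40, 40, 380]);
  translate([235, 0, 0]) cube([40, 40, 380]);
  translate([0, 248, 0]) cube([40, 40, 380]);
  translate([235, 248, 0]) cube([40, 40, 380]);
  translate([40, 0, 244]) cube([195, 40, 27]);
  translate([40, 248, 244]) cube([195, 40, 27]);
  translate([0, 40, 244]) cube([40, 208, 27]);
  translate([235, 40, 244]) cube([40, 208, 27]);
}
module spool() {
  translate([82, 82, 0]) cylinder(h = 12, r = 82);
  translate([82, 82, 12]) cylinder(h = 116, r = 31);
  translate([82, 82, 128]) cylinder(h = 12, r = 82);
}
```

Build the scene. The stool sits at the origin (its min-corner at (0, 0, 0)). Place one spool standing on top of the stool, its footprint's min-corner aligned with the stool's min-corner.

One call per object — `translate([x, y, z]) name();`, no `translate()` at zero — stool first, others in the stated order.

stool();
translate([0, 0, 421]) spool();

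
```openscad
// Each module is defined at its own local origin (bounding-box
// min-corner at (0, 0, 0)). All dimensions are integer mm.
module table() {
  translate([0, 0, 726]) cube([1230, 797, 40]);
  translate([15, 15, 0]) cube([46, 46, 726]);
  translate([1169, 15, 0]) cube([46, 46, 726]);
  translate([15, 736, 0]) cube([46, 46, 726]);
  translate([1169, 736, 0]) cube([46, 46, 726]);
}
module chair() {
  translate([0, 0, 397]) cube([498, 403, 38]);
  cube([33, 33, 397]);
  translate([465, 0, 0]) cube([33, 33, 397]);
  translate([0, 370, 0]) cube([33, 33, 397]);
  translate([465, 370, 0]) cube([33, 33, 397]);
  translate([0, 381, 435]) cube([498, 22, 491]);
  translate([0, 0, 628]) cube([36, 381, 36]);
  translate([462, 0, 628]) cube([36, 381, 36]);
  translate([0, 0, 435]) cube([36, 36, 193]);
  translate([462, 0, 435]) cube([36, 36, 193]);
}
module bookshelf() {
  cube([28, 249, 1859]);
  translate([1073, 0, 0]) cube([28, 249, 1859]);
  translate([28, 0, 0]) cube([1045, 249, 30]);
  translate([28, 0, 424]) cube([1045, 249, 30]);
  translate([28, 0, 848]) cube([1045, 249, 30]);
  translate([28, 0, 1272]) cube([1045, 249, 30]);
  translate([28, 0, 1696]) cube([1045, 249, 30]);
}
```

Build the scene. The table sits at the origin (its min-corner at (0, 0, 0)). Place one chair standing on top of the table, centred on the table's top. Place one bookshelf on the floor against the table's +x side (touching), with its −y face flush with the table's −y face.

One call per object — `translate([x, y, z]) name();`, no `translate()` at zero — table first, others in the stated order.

table();
translate([366, 197, 766]) chair();
translate([1230, 0, 0]) bookshelf();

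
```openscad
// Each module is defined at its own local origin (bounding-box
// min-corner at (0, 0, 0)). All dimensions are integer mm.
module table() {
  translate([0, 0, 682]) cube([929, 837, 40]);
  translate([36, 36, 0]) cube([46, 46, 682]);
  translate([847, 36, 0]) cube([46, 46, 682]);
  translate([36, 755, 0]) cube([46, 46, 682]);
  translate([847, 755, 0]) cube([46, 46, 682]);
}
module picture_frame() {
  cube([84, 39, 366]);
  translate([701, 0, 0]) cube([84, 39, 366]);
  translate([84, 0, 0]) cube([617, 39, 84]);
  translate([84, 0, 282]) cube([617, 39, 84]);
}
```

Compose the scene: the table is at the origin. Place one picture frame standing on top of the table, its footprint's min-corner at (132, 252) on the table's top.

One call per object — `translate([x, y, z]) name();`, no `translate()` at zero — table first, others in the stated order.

table();
translate([132, 252, 722]) picture_frame();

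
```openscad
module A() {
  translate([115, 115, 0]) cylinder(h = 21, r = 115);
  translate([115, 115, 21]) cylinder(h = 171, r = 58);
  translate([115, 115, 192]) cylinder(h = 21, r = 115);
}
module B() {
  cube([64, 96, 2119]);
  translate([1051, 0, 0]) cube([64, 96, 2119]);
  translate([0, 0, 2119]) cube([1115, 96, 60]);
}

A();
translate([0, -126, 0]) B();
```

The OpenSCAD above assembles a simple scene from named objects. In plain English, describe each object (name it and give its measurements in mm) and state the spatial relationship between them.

A is a spool: two coaxial disc flanges of radius 115 mm and thickness 21 mm, joined by a core cylinder of radius 58 mm and height 171 mm. The lower flange rests on z = 0 and the three cylinders share a vertical axis.

B is a rectangular door frame: two vertical jambs of 64×96 mm section, 2119 mm tall, with a clear opening 987 mm wide between their inner faces. A header 60 mm tall and 96 mm deep lies on top of the jambs and spans the full outside width.

The door frame is on the floor beside the spool on its −y side.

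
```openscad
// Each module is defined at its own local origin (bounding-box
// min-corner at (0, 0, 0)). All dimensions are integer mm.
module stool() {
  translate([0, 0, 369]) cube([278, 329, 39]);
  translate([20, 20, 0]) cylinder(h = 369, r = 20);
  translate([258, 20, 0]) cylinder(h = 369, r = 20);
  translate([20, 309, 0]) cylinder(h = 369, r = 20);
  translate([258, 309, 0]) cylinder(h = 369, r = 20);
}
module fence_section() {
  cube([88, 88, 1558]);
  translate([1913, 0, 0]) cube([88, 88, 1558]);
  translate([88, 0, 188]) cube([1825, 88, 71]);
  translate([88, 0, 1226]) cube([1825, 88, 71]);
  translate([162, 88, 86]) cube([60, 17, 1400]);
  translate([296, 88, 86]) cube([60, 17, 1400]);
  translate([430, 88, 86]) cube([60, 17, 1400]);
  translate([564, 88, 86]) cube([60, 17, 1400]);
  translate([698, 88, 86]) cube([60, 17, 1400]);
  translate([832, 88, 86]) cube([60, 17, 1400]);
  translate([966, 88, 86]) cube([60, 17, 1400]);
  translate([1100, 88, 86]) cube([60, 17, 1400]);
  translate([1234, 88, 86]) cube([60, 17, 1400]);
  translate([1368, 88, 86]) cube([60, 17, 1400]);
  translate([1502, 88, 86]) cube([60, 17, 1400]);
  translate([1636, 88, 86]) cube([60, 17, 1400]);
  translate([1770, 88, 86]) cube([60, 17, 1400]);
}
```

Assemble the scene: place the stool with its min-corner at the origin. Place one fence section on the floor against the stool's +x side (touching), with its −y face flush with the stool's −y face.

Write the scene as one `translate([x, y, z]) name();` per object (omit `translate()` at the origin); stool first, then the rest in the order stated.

stool();
translate([278, 0, 0]) fence_section();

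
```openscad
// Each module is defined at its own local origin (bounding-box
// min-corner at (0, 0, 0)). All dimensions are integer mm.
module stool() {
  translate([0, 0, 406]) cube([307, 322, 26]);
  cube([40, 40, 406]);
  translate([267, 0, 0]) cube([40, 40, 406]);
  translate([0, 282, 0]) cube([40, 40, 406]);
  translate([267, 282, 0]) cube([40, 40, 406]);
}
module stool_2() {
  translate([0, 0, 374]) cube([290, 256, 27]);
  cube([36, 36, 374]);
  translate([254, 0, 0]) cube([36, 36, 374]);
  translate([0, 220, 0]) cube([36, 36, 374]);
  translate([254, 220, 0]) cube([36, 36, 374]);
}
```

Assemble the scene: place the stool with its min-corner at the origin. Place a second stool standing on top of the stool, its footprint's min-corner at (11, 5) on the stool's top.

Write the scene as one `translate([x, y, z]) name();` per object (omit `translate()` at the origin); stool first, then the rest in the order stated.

stool();
translate([11, 5, 432]) stool_2();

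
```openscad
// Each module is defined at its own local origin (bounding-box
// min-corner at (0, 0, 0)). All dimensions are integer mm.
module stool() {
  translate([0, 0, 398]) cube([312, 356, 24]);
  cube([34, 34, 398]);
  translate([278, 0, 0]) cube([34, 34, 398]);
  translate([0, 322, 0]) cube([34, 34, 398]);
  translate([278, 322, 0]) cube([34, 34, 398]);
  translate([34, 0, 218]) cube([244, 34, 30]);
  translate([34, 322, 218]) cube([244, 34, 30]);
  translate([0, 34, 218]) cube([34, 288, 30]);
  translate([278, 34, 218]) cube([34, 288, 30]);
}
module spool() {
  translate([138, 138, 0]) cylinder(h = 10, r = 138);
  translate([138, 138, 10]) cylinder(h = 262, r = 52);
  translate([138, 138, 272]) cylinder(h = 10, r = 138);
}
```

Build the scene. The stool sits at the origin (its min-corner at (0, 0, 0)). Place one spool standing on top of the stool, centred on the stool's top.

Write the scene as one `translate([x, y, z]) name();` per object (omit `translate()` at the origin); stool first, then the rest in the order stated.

stool();
translate([18, 40, 422]) spool();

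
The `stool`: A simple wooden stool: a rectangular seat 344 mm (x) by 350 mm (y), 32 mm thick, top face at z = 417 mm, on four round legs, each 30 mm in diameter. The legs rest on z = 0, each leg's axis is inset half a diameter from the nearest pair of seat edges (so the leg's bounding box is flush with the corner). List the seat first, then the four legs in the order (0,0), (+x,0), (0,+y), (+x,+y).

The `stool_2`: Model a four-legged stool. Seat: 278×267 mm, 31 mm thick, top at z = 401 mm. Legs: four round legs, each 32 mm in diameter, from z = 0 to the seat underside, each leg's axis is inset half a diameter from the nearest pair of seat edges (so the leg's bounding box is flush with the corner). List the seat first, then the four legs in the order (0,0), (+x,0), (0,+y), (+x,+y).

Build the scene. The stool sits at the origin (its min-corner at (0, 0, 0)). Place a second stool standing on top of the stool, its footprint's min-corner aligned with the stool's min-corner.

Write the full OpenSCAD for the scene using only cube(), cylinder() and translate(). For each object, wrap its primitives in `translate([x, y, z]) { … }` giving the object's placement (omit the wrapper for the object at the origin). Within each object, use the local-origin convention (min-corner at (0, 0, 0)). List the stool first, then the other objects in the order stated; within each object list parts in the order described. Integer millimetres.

translate([0, 0, 385]) cube([344, 350, 32]);
translate([15, 15, 0]) cylinder(h = 385, r = 15);
translate([329, 15, 0]) cylinder(h = 385, r = 15);
translate([15, 335, 0]) cylinder(h = 385, r = 15);
translate([329, 335, 0]) cylinder(h = 385, r = 15);
translate([0, 0, 417]) {
  translate([0, 0, 370]) cube([278, 267, 31]);
  translate([16, 16, 0]) cylinder(h = 370, r = 16);
  translate([262, 16, 0]) cylinder(h = 370, r = 16);
  translate([16, 251, 0]) cylinder(h = 370, r = 16);
  translate([262, 251, 0]) cylinder(h = 370, r = 16);
}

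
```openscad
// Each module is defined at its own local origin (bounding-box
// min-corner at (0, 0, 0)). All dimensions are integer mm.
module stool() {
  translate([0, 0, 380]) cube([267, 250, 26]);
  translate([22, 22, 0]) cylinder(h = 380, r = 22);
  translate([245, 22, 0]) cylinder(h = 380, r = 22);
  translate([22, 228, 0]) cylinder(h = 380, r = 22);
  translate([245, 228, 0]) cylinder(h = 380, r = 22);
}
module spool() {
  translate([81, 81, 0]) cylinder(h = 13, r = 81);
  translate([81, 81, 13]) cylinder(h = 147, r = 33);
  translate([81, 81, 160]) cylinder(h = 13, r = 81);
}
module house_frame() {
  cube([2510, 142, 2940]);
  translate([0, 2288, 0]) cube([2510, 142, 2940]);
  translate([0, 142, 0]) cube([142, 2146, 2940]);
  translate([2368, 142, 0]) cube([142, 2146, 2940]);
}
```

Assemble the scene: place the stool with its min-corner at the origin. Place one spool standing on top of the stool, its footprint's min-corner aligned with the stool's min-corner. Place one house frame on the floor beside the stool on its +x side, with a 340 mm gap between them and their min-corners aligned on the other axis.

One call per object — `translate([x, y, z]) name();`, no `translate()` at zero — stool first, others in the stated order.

stool();
translate([0, 0, 406]) spool();
translate([607, 0, 0]) house_frame();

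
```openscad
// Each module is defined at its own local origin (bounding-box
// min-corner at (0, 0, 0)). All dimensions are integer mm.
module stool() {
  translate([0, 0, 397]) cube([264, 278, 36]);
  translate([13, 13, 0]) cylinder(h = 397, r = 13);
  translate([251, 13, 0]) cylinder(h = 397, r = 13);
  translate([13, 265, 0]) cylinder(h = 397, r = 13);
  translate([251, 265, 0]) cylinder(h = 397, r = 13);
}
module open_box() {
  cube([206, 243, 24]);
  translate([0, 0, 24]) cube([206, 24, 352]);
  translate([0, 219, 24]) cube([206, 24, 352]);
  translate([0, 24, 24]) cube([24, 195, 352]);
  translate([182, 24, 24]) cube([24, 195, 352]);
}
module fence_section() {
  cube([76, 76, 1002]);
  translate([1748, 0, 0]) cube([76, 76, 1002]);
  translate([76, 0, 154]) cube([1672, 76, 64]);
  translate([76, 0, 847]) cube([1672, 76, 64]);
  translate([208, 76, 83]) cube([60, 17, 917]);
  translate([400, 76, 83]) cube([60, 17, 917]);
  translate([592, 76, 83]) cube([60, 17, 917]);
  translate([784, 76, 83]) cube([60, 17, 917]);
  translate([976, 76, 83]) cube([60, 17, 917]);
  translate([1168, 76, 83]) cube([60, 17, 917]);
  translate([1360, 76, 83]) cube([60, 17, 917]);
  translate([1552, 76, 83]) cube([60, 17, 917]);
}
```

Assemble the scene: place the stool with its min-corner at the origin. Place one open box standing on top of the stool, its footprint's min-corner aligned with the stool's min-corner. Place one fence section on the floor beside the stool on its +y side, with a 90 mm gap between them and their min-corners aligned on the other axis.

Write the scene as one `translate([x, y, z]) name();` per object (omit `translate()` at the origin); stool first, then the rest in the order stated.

stool();
translate([0, 0, 433]) open_box();
translate([0, 368, 0]) fence_section();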